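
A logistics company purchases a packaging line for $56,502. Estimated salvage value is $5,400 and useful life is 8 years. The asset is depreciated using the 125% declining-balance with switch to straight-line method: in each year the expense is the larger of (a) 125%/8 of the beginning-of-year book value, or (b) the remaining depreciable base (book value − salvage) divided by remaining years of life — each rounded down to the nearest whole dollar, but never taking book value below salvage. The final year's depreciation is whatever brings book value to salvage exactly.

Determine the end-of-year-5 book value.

$22,524

Depreciable base = $56,502 − $5,400 = $51,102.
Year 1: DB = ⌊$56,502 × 125%/8⌋ = $8,828; SL = ⌊$51,102/8⌋ = $6,387 → take DB $8,828. Book value $47,674.
Year 2: DB = ⌊$47,674 × 125%/8⌋ = $7,449; SL = ⌊$42,274/7⌋ = $6,039 → take DB $7,449. Book value $40,225.
Year 3: DB = ⌊$40,225 × 125%/8⌋ = $6,285; SL = ⌊$34,825/6⌋ = $5,804 → take DB $6,285. Book value $33,940.
Year 4: DB = ⌊$33,940 × 125%/8⌋ = $5,303; SL = ⌊$28,540/5⌋ = $5,708 → take SL $5,708. Book value $28,232.
Year 5: DB = ⌊$28,232 × 125%/8⌋ = $4,411; SL = ⌊$22,832/4⌋ = $5,708 → take SL $5,708. Book value $22,524.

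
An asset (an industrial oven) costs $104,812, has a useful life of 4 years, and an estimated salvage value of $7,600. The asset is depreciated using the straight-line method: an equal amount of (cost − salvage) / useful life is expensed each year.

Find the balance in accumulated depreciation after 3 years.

Depreciable base = $104,812 − $7,600 = $97,212.
Annual expense = $97,212 / 4 = $24,303.
End of year 1: book value $80,509.
End of year 2: book value $56,206.
End of year 3: book value $31,903.
Accumulated through year 3 = $104,812 − $31,903 = $72,909.

$72,909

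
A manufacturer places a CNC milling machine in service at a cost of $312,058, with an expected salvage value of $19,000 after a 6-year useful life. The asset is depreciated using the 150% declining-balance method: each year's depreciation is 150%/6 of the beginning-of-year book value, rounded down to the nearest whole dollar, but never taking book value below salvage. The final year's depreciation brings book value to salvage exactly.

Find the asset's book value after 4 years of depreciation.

Depreciable base = $312,058 − $19,000 = $293,058.
Year 1: ⌊$312,058 × 150%/6⌋ = $78,014. Book value $234,044.
Year 2: ⌊$234,044 × 150%/6⌋ = $58,511. Book value $175,533.
Year 3: ⌊$175,533 × 150%/6⌋ = $43,883. Book value $131,650.
Year 4: ⌊$131,650 × 150%/6⌋ = $32,912. Book value $98,738.

$98,738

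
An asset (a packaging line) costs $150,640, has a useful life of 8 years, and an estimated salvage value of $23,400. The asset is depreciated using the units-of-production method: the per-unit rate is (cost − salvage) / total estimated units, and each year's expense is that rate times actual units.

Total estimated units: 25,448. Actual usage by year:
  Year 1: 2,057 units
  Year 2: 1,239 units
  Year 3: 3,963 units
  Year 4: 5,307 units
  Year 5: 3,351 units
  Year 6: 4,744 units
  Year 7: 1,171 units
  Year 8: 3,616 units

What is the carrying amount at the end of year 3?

Depreciable base = $150,640 − $23,400 = $127,240.
Rate = $127,240 / 25,448 units = $5 per unit.
Year 1: 2,057 × $5 = $10,285. Book value $140,355.
Year 2: 1,239 × $5 = $6,195. Book value $134,160.
Year 3: 3,963 × $5 = $19,815. Book value $114,345.

$114,345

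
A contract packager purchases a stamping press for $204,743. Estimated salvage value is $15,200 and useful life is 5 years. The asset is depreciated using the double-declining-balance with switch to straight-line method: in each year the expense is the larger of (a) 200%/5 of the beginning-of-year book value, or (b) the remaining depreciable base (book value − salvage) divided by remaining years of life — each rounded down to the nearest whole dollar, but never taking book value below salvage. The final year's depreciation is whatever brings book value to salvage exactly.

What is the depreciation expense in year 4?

Depreciable base = $204,743 − $15,200 = $189,543.
Year 1: DB = ⌊$204,743 × 200%/5⌋ = $81,897; SL = ⌊$189,543/5⌋ = $37,908 → take DB $81,897. Book value $122,846.
Year 2: DB = ⌊$122,846 × 200%/5⌋ = $49,138; SL = ⌊$107,646/4⌋ = $26,911 → take DB $49,138. Book value $73,708.
Year 3: DB = ⌊$73,708 × 200%/5⌋ = $29,483; SL = ⌊$58,508/3⌋ = $19,502 → take DB $29,483. Book value $44,225.
Year 4: DB = ⌊$44,225 × 200%/5⌋ = $17,690; SL = ⌊$29,025/2⌋ = $14,512 → take DB $17,690. Book value $26,535.

$17,690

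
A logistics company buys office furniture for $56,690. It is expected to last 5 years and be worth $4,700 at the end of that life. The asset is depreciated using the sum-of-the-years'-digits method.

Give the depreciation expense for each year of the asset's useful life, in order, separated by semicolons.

$17,330; $13,864; $10,398; $6,932; $3,466

Depreciable base = $56,690 − $4,700 = $51,990.
Sum of the years' digits = 5+4+3+2+1 = 15.
Year 1: $51,990 × 5/15 = $17,330. Book value $39,360.
Year 2: $51,990 × 4/15 = $13,864. Book value $25,496.
Year 3: $51,990 × 3/15 = $10,398. Book value $15,098.
Year 4: $51,990 × 2/15 = $6,932. Book value $8,166.
Year 5: $51,990 × 1/15 = $3,466. Book value $4,700.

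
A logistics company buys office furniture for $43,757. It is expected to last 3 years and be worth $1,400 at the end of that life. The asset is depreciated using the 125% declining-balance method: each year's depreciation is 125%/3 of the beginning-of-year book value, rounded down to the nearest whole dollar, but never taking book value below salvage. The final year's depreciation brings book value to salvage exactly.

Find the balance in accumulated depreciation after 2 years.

$28,867

Depreciable base = $43,757 − $1,400 = $42,357.
Year 1: ⌊$43,757 × 125%/3⌋ = $18,232. Book value $25,525.
Year 2: ⌊$25,525 × 125%/3⌋ = $10,635. Book value $14,890.
Accumulated through year 2 = $43,757 − $14,890 = $28,867.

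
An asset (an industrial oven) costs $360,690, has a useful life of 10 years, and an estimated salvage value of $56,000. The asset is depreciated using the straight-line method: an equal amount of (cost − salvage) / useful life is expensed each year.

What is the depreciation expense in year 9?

Depreciable base = $360,690 − $56,000 = $304,690.
Annual expense = $304,690 / 10 = $30,469.

$30,469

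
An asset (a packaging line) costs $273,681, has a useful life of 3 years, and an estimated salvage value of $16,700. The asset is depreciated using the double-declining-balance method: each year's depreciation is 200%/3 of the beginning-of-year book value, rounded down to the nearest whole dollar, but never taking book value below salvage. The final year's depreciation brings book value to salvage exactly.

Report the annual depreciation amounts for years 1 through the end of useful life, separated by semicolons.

Depreciable base = $273,681 − $16,700 = $256,981.
Year 1: ⌊$273,681 × 200%/3⌋ = $182,454. Book value $91,227.
Year 2: ⌊$91,227 × 200%/3⌋ = $60,818. Book value $30,409.
Year 3 (final): $30,409 − $16,700 = $13,709. Book value $16,700.

$182,454; $60,818; $13,709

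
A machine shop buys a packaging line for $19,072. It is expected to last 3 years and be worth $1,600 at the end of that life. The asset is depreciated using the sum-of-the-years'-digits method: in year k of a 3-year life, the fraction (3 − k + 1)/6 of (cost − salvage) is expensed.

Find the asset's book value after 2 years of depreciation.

$4,512

Depreciable base = $19,072 − $1,600 = $17,472.
Sum of the years' digits = 3+2+1 = 6.
Year 1: $17,472 × 3/6 = $8,736. Book value $10,336.
Year 2: $17,472 × 2/6 = $5,824. Book value $4,512.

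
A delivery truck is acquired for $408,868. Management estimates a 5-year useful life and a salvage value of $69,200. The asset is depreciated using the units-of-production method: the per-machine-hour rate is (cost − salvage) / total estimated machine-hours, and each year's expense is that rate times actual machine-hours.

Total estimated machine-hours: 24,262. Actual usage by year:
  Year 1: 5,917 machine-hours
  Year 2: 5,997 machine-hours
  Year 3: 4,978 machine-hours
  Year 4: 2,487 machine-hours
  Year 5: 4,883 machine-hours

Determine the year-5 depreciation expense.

Depreciable base = $408,868 − $69,200 = $339,668.
Rate = $339,668 / 24,262 machine-hours = $14 per machine-hour.
Year 1: 5,917 × $14 = $82,838. Book value $326,030.
Year 2: 5,997 × $14 = $83,958. Book value $242,072.
Year 3: 4,978 × $14 = $69,692. Book value $172,380.
Year 4: 2,487 × $14 = $34,818. Book value $137,562.
Year 5: 4,883 × $14 = $68,362. Book value $69,200.

$68,362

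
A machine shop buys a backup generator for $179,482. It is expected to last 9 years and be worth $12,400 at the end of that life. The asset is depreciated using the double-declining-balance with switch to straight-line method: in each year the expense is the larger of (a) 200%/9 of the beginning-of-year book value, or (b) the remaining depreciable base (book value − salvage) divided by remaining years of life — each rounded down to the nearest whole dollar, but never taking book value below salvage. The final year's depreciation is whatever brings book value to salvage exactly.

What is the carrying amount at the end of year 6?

Depreciable base = $179,482 − $12,400 = $167,082.
Year 1: DB = ⌊$179,482 × 200%/9⌋ = $39,884; SL = ⌊$167,082/9⌋ = $18,564 → take DB $39,884. Book value $139,598.
Year 2: DB = ⌊$139,598 × 200%/9⌋ = $31,021; SL = ⌊$127,198/8⌋ = $15,899 → take DB $31,021. Book value $108,577.
Year 3: DB = ⌊$108,577 × 200%/9⌋ = $24,128; SL = ⌊$96,177/7⌋ = $13,739 → take DB $24,128. Book value $84,449.
Year 4: DB = ⌊$84,449 × 200%/9⌋ = $18,766; SL = ⌊$72,049/6⌋ = $12,008 → take DB $18,766. Book value $65,683.
Year 5: DB = ⌊$65,683 × 200%/9⌋ = $14,596; SL = ⌊$53,283/5⌋ = $10,656 → take DB $14,596. Book value $51,087.
Year 6: DB = ⌊$51,087 × 200%/9⌋ = $11,352; SL = ⌊$38,687/4⌋ = $9,671 → take DB $11,352. Book value $39,735.

$39,735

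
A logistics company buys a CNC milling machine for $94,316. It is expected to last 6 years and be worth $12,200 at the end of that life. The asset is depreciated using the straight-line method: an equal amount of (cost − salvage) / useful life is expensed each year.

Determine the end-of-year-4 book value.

$39,572

Depreciable base = $94,316 − $12,200 = $82,116.
Annual expense = $82,116 / 6 = $13,686.
End of year 1: book value $80,630.
End of year 2: book value $66,944.
End of year 3: book value $53,258.
End of year 4: book value $39,572.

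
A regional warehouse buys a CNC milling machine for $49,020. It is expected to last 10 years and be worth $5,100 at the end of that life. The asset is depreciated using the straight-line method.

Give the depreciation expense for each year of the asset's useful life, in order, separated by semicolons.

$4,392; $4,392; $4,392; $4,392; $4,392; $4,392; $4,392; $4,392; $4,392; $4,392

Depreciable base = $49,020 − $5,100 = $43,920.
Annual expense = $43,920 / 10 = $4,392.
End of year 1: book value $44,628.
End of year 2: book value $40,236.
End of year 3: book value $35,844.
End of year 4: book value $31,452.
End of year 5: book value $27,060.
End of year 6: book value $22,668.
End of year 7: book value $18,276.
End of year 8: book value $13,884.
End of year 9: book value $9,492.
End of year 10: book value $5,100.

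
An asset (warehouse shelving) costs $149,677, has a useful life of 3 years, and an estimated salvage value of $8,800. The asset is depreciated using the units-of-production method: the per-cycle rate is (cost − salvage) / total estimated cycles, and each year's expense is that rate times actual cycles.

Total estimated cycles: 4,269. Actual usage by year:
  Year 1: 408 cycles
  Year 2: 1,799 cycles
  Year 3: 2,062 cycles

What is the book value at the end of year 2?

Depreciable base = $149,677 − $8,800 = $140,877.
Rate = $140,877 / 4,269 cycles = $33 per cycle.
Year 1: 408 × $33 = $13,464. Book value $136,213.
Year 2: 1,799 × $33 = $59,367. Book value $76,846.

$76,846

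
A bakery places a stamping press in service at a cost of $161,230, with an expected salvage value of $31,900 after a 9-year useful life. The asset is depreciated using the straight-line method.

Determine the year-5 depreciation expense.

$14,370

Depreciable base = $161,230 − $31,900 = $129,330.
Annual expense = $129,330 / 9 = $14,370.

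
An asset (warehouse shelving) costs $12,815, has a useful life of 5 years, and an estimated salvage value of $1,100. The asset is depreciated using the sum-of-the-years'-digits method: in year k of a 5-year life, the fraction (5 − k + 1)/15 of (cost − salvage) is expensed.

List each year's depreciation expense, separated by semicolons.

Depreciable base = $12,815 − $1,100 = $11,715.
Sum of the years' digits = 5+4+3+2+1 = 15.
Year 1: $11,715 × 5/15 = $3,905. Book value $8,910.
Year 2: $11,715 × 4/15 = $3,124. Book value $5,786.
Year 3: $11,715 × 3/15 = $2,343. Book value $3,443.
Year 4: $11,715 × 2/15 = $1,562. Book value $1,881.
Year 5: $11,715 × 1/15 = $781. Book value $1,100.

$3,905; $3,124; $2,343; $1,562; $781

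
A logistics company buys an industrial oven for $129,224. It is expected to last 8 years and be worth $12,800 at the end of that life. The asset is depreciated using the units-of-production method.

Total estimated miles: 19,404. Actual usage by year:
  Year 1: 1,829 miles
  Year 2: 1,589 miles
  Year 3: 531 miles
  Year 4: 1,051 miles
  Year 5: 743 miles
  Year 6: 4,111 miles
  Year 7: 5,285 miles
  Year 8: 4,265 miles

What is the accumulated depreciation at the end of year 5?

Depreciable base = $129,224 − $12,800 = $116,424.
Rate = $116,424 / 19,404 miles = $6 per mile.
Year 1: 1,829 × $6 = $10,974. Book value $118,250.
Year 2: 1,589 × $6 = $9,534. Book value $108,716.
Year 3: 531 × $6 = $3,186. Book value $105,530.
Year 4: 1,051 × $6 = $6,306. Book value $99,224.
Year 5: 743 × $6 = $4,458. Book value $94,766.
Accumulated through year 5 = $129,224 − $94,766 = $34,458.

$34,458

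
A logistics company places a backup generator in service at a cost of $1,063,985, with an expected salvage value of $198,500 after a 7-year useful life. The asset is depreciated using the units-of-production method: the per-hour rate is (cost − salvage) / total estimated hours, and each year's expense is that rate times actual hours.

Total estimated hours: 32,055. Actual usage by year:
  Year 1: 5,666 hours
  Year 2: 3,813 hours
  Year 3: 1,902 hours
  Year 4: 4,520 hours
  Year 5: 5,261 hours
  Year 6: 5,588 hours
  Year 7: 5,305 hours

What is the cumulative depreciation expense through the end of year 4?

$429,327

Depreciable base = $1,063,985 − $198,500 = $865,485.
Rate = $865,485 / 32,055 hours = $27 per hour.
Year 1: 5,666 × $27 = $152,982. Book value $911,003.
Year 2: 3,813 × $27 = $102,951. Book value $808,052.
Year 3: 1,902 × $27 = $51,354. Book value $756,698.
Year 4: 4,520 × $27 = $122,040. Book value $634,658.
Accumulated through year 4 = $1,063,985 − $634,658 = $429,327.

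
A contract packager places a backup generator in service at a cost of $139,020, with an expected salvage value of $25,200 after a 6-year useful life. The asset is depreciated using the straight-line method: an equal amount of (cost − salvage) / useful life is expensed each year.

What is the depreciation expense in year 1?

Depreciable base = $139,020 − $25,200 = $113,820.
Annual expense = $113,820 / 6 = $18,970.

$18,970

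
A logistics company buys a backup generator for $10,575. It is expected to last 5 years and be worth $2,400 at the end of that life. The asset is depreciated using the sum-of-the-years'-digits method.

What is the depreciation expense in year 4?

Depreciable base = $10,575 − $2,400 = $8,175.
Sum of the years' digits = 5+4+3+2+1 = 15.
Year 1: $8,175 × 5/15 = $2,725. Book value $7,850.
Year 2: $8,175 × 4/15 = $2,180. Book value $5,670.
Year 3: $8,175 × 3/15 = $1,635. Book value $4,035.
Year 4: $8,175 × 2/15 = $1,090. Book value $2,945.

$1,090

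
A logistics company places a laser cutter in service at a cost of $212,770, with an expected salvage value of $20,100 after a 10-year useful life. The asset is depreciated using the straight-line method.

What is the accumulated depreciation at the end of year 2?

Depreciable base = $212,770 − $20,100 = $192,670.
Annual expense = $192,670 / 10 = $19,267.
End of year 1: book value $193,503.
End of year 2: book value $174,236.
Accumulated through year 2 = $212,770 − $174,236 = $38,534.

$38,534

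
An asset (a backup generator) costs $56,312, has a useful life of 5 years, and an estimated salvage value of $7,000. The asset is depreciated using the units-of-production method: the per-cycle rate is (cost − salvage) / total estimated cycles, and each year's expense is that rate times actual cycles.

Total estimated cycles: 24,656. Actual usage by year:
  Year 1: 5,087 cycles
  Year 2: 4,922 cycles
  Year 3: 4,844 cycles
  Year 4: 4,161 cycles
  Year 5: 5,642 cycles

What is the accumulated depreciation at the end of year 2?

Depreciable base = $56,312 − $7,000 = $49,312.
Rate = $49,312 / 24,656 cycles = $2 per cycle.
Year 1: 5,087 × $2 = $10,174. Book value $46,138.
Year 2: 4,922 × $2 = $9,844. Book value $36,294.
Accumulated through year 2 = $56,312 − $36,294 = $20,018.

$20,018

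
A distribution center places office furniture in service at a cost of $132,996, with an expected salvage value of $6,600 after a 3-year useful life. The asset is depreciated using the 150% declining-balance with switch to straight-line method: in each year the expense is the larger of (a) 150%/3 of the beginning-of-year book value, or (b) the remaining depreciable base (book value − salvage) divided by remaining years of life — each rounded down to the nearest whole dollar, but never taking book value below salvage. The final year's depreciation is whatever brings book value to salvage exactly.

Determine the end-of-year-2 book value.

Depreciable base = $132,996 − $6,600 = $126,396.
Year 1: DB = ⌊$132,996 × 150%/3⌋ = $66,498; SL = ⌊$126,396/3⌋ = $42,132 → take DB $66,498. Book value $66,498.
Year 2: DB = ⌊$66,498 × 150%/3⌋ = $33,249; SL = ⌊$59,898/2⌋ = $29,949 → take DB $33,249. Book value $33,249.

$33,249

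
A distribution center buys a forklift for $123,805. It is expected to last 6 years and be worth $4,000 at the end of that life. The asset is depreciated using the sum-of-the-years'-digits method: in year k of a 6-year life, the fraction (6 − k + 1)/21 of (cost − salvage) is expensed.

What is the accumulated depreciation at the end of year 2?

$62,755

Depreciable base = $123,805 − $4,000 = $119,805.
Sum of the years' digits = 6+5+4+3+2+1 = 21.
Year 1: $119,805 × 6/21 = $34,230. Book value $89,575.
Year 2: $119,805 × 5/21 = $28,525. Book value $61,050.
Accumulated through year 2 = $123,805 − $61,050 = $62,755.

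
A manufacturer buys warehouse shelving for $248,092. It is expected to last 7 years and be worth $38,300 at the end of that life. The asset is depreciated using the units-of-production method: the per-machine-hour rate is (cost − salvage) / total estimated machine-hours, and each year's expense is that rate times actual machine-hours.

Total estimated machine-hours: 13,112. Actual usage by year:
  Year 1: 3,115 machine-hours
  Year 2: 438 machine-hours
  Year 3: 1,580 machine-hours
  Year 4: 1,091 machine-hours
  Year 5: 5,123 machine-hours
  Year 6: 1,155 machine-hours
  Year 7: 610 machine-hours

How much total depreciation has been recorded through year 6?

$200,032

Depreciable base = $248,092 − $38,300 = $209,792.
Rate = $209,792 / 13,112 machine-hours = $16 per machine-hour.
Year 1: 3,115 × $16 = $49,840. Book value $198,252.
Year 2: 438 × $16 = $7,008. Book value $191,244.
Year 3: 1,580 × $16 = $25,280. Book value $165,964.
Year 4: 1,091 × $16 = $17,456. Book value $148,508.
Year 5: 5,123 × $16 = $81,968. Book value $66,540.
Year 6: 1,155 × $16 = $18,480. Book value $48,060.
Accumulated through year 6 = $248,092 − $48,060 = $200,032.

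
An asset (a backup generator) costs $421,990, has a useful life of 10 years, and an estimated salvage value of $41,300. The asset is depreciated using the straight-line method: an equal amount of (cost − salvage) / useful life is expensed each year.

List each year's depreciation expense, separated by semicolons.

Depreciable base = $421,990 − $41,300 = $380,690.
Annual expense = $380,690 / 10 = $38,069.
End of year 1: book value $383,921.
End of year 2: book value $345,852.
End of year 3: book value $307,783.
End of year 4: book value $269,714.
End of year 5: book value $231,645.
End of year 6: book value $193,576.
End of year 7: book value $155,507.
End of year 8: book value $117,438.
End of year 9: book value $79,369.
End of year 10: book value $41,300.

$38,069; $38,069; $38,069; $38,069; $38,069; $38,069; $38,069; $38,069; $38,069; $38,069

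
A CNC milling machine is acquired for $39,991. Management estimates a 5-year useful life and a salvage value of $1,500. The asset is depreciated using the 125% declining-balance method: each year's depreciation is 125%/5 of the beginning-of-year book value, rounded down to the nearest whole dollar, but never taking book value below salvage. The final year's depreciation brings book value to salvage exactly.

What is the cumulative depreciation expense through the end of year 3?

$23,119

Depreciable base = $39,991 − $1,500 = $38,491.
Year 1: ⌊$39,991 × 125%/5⌋ = $9,997. Book value $29,994.
Year 2: ⌊$29,994 × 125%/5⌋ = $7,498. Book value $22,496.
Year 3: ⌊$22,496 × 125%/5⌋ = $5,624. Book value $16,872.
Accumulated through year 3 = $39,991 − $16,872 = $23,119.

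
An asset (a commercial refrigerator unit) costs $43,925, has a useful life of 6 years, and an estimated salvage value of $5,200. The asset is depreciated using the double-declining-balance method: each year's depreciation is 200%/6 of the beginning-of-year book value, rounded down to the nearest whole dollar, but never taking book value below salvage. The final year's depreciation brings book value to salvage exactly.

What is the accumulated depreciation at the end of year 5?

$38,139

Depreciable base = $43,925 − $5,200 = $38,725.
Year 1: ⌊$43,925 × 200%/6⌋ = $14,641. Book value $29,284.
Year 2: ⌊$29,284 × 200%/6⌋ = $9,761. Book value $19,523.
Year 3: ⌊$19,523 × 200%/6⌋ = $6,507. Book value $13,016.
Year 4: ⌊$13,016 × 200%/6⌋ = $4,338. Book value $8,678.
Year 5: ⌊$8,678 × 200%/6⌋ = $2,892. Book value $5,786.
Accumulated through year 5 = $43,925 − $5,786 = $38,139.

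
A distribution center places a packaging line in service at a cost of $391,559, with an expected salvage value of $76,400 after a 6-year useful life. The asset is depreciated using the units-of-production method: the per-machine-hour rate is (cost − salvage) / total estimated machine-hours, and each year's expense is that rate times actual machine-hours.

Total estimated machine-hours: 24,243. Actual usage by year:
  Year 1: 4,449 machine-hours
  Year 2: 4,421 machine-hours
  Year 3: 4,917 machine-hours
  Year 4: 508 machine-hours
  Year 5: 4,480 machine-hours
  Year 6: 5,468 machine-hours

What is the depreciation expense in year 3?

$63,921

Depreciable base = $391,559 − $76,400 = $315,159.
Rate = $315,159 / 24,243 machine-hours = $13 per machine-hour.
Year 1: 4,449 × $13 = $57,837. Book value $333,722.
Year 2: 4,421 × $13 = $57,473. Book value $276,249.
Year 3: 4,917 × $13 = $63,921. Book value $212,328.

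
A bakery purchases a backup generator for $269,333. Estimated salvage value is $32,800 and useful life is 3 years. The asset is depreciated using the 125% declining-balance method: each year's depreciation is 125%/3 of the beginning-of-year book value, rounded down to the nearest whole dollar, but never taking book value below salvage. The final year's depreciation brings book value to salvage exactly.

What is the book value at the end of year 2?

Depreciable base = $269,333 − $32,800 = $236,533.
Year 1: ⌊$269,333 × 125%/3⌋ = $112,222. Book value $157,111.
Year 2: ⌊$157,111 × 125%/3⌋ = $65,462. Book value $91,649.

$91,649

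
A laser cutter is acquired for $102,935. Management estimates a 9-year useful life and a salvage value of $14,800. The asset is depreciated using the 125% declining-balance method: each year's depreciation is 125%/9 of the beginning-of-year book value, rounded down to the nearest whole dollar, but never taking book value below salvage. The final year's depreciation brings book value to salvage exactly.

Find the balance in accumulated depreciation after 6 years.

$60,965

Depreciable base = $102,935 − $14,800 = $88,135.
Year 1: ⌊$102,935 × 125%/9⌋ = $14,296. Book value $88,639.
Year 2: ⌊$88,639 × 125%/9⌋ = $12,310. Book value $76,329.
Year 3: ⌊$76,329 × 125%/9⌋ = $10,601. Book value $65,728.
Year 4: ⌊$65,728 × 125%/9⌋ = $9,128. Book value $56,600.
Year 5: ⌊$56,600 × 125%/9⌋ = $7,861. Book value $48,739.
Year 6: ⌊$48,739 × 125%/9⌋ = $6,769. Book value $41,970.
Accumulated through year 6 = $102,935 − $41,970 = $60,965.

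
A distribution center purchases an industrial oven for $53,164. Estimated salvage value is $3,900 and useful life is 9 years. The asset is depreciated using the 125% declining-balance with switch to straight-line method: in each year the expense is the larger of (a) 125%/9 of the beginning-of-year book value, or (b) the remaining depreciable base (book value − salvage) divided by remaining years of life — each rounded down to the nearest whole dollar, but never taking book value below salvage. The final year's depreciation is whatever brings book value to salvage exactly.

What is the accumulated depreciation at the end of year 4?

$24,224

Depreciable base = $53,164 − $3,900 = $49,264.
Year 1: DB = ⌊$53,164 × 125%/9⌋ = $7,383; SL = ⌊$49,264/9⌋ = $5,473 → take DB $7,383. Book value $45,781.
Year 2: DB = ⌊$45,781 × 125%/9⌋ = $6,358; SL = ⌊$41,881/8⌋ = $5,235 → take DB $6,358. Book value $39,423.
Year 3: DB = ⌊$39,423 × 125%/9⌋ = $5,475; SL = ⌊$35,523/7⌋ = $5,074 → take DB $5,475. Book value $33,948.
Year 4: DB = ⌊$33,948 × 125%/9⌋ = $4,715; SL = ⌊$30,048/6⌋ = $5,008 → take SL $5,008. Book value $28,940.
Accumulated through year 4 = $53,164 − $28,940 = $24,224.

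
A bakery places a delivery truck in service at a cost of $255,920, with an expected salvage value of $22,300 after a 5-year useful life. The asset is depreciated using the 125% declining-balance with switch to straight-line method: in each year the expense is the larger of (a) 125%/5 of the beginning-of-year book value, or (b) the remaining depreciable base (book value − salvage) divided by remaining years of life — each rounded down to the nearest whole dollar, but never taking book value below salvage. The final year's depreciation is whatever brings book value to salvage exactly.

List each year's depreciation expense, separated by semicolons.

Depreciable base = $255,920 − $22,300 = $233,620.
Year 1: DB = ⌊$255,920 × 125%/5⌋ = $63,980; SL = ⌊$233,620/5⌋ = $46,724 → take DB $63,980. Book value $191,940.
Year 2: DB = ⌊$191,940 × 125%/5⌋ = $47,985; SL = ⌊$169,640/4⌋ = $42,410 → take DB $47,985. Book value $143,955.
Year 3: DB = ⌊$143,955 × 125%/5⌋ = $35,988; SL = ⌊$121,655/3⌋ = $40,551 → take SL $40,551. Book value $103,404.
Year 4: DB = ⌊$103,404 × 125%/5⌋ = $25,851; SL = ⌊$81,104/2⌋ = $40,552 → take SL $40,552. Book value $62,852.
Year 5 (final): $62,852 − $22,300 = $40,552. Book value $22,300.

$63,980; $47,985; $40,551; $40,552; $40,552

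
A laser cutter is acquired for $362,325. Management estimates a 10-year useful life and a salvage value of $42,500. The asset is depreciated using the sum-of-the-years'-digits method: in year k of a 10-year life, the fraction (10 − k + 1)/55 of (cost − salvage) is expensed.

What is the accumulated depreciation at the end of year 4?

$197,710

Depreciable base = $362,325 − $42,500 = $319,825.
Sum of the years' digits = 10+9+8+7+6+5+4+3+2+1 = 55.
Year 1: $319,825 × 10/55 = $58,150. Book value $304,175.
Year 2: $319,825 × 9/55 = $52,335. Book value $251,840.
Year 3: $319,825 × 8/55 = $46,520. Book value $205,320.
Year 4: $319,825 × 7/55 = $40,705. Book value $164,615.
Accumulated through year 4 = $362,325 − $164,615 = $197,710.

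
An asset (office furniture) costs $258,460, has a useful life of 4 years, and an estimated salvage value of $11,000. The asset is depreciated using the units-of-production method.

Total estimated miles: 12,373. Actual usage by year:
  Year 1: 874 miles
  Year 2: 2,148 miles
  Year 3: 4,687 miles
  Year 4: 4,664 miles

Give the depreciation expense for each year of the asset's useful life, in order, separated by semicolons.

Depreciable base = $258,460 − $11,000 = $247,460.
Rate = $247,460 / 12,373 miles = $20 per mile.
Year 1: 874 × $20 = $17,480. Book value $240,980.
Year 2: 2,148 × $20 = $42,960. Book value $198,020.
Year 3: 4,687 × $20 = $93,740. Book value $104,280.
Year 4: 4,664 × $20 = $93,280. Book value $11,000.

$17,480; $42,960; $93,740; $93,280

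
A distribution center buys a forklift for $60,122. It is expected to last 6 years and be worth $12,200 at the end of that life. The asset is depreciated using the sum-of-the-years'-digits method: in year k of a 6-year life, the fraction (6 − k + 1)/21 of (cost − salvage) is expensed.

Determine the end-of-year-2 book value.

Depreciable base = $60,122 − $12,200 = $47,922.
Sum of the years' digits = 6+5+4+3+2+1 = 21.
Year 1: $47,922 × 6/21 = $13,692. Book value $46,430.
Year 2: $47,922 × 5/21 = $11,410. Book value $35,020.

$35,020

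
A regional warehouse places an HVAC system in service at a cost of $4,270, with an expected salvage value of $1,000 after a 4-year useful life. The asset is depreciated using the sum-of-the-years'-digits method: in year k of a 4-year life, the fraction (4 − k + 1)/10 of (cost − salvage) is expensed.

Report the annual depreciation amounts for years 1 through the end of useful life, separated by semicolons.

$1,308; $981; $654; $327

Depreciable base = $4,270 − $1,000 = $3,270.
Sum of the years' digits = 4+3+2+1 = 10.
Year 1: $3,270 × 4/10 = $1,308. Book value $2,962.
Year 2: $3,270 × 3/10 = $981. Book value $1,981.
Year 3: $3,270 × 2/10 = $654. Book value $1,327.
Year 4: $3,270 × 1/10 = $327. Book value $1,000.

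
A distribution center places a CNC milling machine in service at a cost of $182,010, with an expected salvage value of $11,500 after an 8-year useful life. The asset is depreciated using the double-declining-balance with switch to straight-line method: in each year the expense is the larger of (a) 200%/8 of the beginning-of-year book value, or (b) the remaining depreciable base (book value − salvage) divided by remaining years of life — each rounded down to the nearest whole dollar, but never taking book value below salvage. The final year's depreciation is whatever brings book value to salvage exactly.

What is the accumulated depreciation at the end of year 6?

$149,615

Depreciable base = $182,010 − $11,500 = $170,510.
Year 1: DB = ⌊$182,010 × 200%/8⌋ = $45,502; SL = ⌊$170,510/8⌋ = $21,313 → take DB $45,502. Book value $136,508.
Year 2: DB = ⌊$136,508 × 200%/8⌋ = $34,127; SL = ⌊$125,008/7⌋ = $17,858 → take DB $34,127. Book value $102,381.
Year 3: DB = ⌊$102,381 × 200%/8⌋ = $25,595; SL = ⌊$90,881/6⌋ = $15,146 → take DB $25,595. Book value $76,786.
Year 4: DB = ⌊$76,786 × 200%/8⌋ = $19,196; SL = ⌊$65,286/5⌋ = $13,057 → take DB $19,196. Book value $57,590.
Year 5: DB = ⌊$57,590 × 200%/8⌋ = $14,397; SL = ⌊$46,090/4⌋ = $11,522 → take DB $14,397. Book value $43,193.
Year 6: DB = ⌊$43,193 × 200%/8⌋ = $10,798; SL = ⌊$31,693/3⌋ = $10,564 → take DB $10,798. Book value $32,395.
Accumulated through year 6 = $182,010 − $32,395 = $149,615.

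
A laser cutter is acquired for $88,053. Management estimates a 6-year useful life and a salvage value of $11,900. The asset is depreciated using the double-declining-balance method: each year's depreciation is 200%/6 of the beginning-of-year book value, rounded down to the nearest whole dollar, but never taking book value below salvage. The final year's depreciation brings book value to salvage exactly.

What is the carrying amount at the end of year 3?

Depreciable base = $88,053 − $11,900 = $76,153.
Year 1: ⌊$88,053 × 200%/6⌋ = $29,351. Book value $58,702.
Year 2: ⌊$58,702 × 200%/6⌋ = $19,567. Book value $39,135.
Year 3: ⌊$39,135 × 200%/6⌋ = $13,045. Book value $26,090.

$26,090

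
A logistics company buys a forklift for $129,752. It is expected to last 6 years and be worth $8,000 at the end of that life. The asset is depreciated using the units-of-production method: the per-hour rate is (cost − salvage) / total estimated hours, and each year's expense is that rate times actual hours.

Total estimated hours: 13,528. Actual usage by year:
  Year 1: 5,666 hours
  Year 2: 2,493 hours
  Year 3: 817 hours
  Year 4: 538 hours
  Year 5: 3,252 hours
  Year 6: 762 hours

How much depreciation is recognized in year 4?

$4,842

Depreciable base = $129,752 − $8,000 = $121,752.
Rate = $121,752 / 13,528 hours = $9 per hour.
Year 1: 5,666 × $9 = $50,994. Book value $78,758.
Year 2: 2,493 × $9 = $22,437. Book value $56,321.
Year 3: 817 × $9 = $7,353. Book value $48,968.
Year 4: 538 × $9 = $4,842. Book value $44,126.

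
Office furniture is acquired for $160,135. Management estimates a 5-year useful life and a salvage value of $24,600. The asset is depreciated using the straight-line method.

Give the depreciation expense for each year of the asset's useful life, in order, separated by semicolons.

$27,107; $27,107; $27,107; $27,107; $27,107

Depreciable base = $160,135 − $24,600 = $135,535.
Annual expense = $135,535 / 5 = $27,107.
End of year 1: book value $133,028.
End of year 2: book value $105,921.
End of year 3: book value $78,814.
End of year 4: book value $51,707.
End of year 5: book value $24,600.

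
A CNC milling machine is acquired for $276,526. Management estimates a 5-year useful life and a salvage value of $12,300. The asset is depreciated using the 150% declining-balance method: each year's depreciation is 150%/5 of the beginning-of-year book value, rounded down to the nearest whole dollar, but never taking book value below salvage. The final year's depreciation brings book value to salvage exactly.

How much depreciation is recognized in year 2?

$58,070

Depreciable base = $276,526 − $12,300 = $264,226.
Year 1: ⌊$276,526 × 150%/5⌋ = $82,957. Book value $193,569.
Year 2: ⌊$193,569 × 150%/5⌋ = $58,070. Book value $135,499.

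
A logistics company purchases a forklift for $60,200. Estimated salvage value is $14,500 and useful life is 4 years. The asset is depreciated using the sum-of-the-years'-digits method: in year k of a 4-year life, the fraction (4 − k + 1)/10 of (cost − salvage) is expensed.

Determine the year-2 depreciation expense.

$13,710

Depreciable base = $60,200 − $14,500 = $45,700.
Sum of the years' digits = 4+3+2+1 = 10.
Year 1: $45,700 × 4/10 = $18,280. Book value $41,920.
Year 2: $45,700 × 3/10 = $13,710. Book value $28,210.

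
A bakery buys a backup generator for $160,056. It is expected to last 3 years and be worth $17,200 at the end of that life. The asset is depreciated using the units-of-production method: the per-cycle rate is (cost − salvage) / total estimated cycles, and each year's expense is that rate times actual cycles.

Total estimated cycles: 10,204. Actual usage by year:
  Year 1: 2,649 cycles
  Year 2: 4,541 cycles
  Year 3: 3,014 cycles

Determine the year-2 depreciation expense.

Depreciable base = $160,056 − $17,200 = $142,856.
Rate = $142,856 / 10,204 cycles = $14 per cycle.
Year 1: 2,649 × $14 = $37,086. Book value $122,970.
Year 2: 4,541 × $14 = $63,574. Book value $59,396.

$63,574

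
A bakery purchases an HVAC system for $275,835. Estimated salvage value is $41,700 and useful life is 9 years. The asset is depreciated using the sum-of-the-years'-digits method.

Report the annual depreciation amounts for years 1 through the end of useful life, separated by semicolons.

Depreciable base = $275,835 − $41,700 = $234,135.
Sum of the years' digits = 9+8+7+6+5+4+3+2+1 = 45.
Year 1: $234,135 × 9/45 = $46,827. Book value $229,008.
Year 2: $234,135 × 8/45 = $41,624. Book value $187,384.
Year 3: $234,135 × 7/45 = $36,421. Book value $150,963.
Year 4: $234,135 × 6/45 = $31,218. Book value $119,745.
Year 5: $234,135 × 5/45 = $26,015. Book value $93,730.
Year 6: $234,135 × 4/45 = $20,812. Book value $72,918.
Year 7: $234,135 × 3/45 = $15,609. Book value $57,309.
Year 8: $234,135 × 2/45 = $10,406. Book value $46,903.
Year 9: $234,135 × 1/45 = $5,203. Book value $41,700.

$46,827; $41,624; $36,421; $31,218; $26,015; $20,812; $15,609; $10,406; $5,203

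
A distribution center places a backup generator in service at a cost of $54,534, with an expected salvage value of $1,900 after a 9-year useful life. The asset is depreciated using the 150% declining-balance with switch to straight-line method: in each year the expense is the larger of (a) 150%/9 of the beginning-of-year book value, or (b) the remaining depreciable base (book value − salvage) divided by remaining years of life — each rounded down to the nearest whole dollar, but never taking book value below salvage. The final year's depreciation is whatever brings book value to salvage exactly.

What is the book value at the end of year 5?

$21,420

Depreciable base = $54,534 − $1,900 = $52,634.
Year 1: DB = ⌊$54,534 × 150%/9⌋ = $9,089; SL = ⌊$52,634/9⌋ = $5,848 → take DB $9,089. Book value $45,445.
Year 2: DB = ⌊$45,445 × 150%/9⌋ = $7,574; SL = ⌊$43,545/8⌋ = $5,443 → take DB $7,574. Book value $37,871.
Year 3: DB = ⌊$37,871 × 150%/9⌋ = $6,311; SL = ⌊$35,971/7⌋ = $5,138 → take DB $6,311. Book value $31,560.
Year 4: DB = ⌊$31,560 × 150%/9⌋ = $5,260; SL = ⌊$29,660/6⌋ = $4,943 → take DB $5,260. Book value $26,300.
Year 5: DB = ⌊$26,300 × 150%/9⌋ = $4,383; SL = ⌊$24,400/5⌋ = $4,880 → take SL $4,880. Book value $21,420.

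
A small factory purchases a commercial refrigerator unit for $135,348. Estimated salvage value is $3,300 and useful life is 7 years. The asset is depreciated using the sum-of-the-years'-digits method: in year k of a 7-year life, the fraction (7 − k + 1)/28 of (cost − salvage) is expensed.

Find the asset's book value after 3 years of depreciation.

Depreciable base = $135,348 − $3,300 = $132,048.
Sum of the years' digits = 7+6+5+4+3+2+1 = 28.
Year 1: $132,048 × 7/28 = $33,012. Book value $102,336.
Year 2: $132,048 × 6/28 = $28,296. Book value $74,040.
Year 3: $132,048 × 5/28 = $23,580. Book value $50,460.

$50,460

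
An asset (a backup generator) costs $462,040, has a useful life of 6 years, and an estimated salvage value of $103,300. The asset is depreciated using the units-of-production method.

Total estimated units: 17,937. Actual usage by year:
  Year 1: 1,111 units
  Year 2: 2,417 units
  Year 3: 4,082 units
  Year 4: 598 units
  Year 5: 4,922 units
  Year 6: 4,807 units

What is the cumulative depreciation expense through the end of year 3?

$152,200

Depreciable base = $462,040 − $103,300 = $358,740.
Rate = $358,740 / 17,937 units = $20 per unit.
Year 1: 1,111 × $20 = $22,220. Book value $439,820.
Year 2: 2,417 × $20 = $48,340. Book value $391,480.
Year 3: 4,082 × $20 = $81,640. Book value $309,840.
Accumulated through year 3 = $462,040 − $309,840 = $152,200.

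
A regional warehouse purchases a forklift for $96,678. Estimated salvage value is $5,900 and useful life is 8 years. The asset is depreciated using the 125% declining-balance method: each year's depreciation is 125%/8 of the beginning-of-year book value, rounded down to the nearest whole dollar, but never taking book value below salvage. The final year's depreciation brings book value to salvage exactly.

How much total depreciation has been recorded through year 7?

$67,244

Depreciable base = $96,678 − $5,900 = $90,778.
Year 1: ⌊$96,678 × 125%/8⌋ = $15,105. Book value $81,573.
Year 2: ⌊$81,573 × 125%/8⌋ = $12,745. Book value $68,828.
Year 3: ⌊$68,828 × 125%/8⌋ = $10,754. Book value $58,074.
Year 4: ⌊$58,074 × 125%/8⌋ = $9,074. Book value $49,000.
Year 5: ⌊$49,000 × 125%/8⌋ = $7,656. Book value $41,344.
Year 6: ⌊$41,344 × 125%/8⌋ = $6,460. Book value $34,884.
Year 7: ⌊$34,884 × 125%/8⌋ = $5,450. Book value $29,434.
Accumulated through year 7 = $96,678 − $29,434 = $67,244.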